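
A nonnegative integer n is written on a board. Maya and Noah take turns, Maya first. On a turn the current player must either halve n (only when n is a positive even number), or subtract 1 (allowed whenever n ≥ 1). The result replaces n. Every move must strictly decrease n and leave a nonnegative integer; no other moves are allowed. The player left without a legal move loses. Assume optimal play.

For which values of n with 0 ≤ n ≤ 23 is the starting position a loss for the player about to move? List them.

0, 2, 5, 7, 9, 11, 13, 15, 17, 19, 21, 23

Use the standard recursion: the mover loses at a terminal position; elsewhere, the mover wins exactly when some move hands the opponent an L position.
n=0: no move → L
n=1: can move to 0, which is L ⇒ W
n=2: the only move is to 1(W), a W ⇒ L
n=3: can move to 2, which is L ⇒ W
n=4: can move to 2, which is L ⇒ W
n=5: the only move is to 4(W), a W ⇒ L
n=6: can move to 5, which is L ⇒ W
n=7: the only move is to 6(W), a W ⇒ L
n=8: can move to 7, which is L ⇒ W
n=9: the only move is to 8(W), a W ⇒ L
n=10: can move to 5, which is L ⇒ W
n=11: the only move is to 10(W), a W ⇒ L
n=12: can move to 11, which is L ⇒ W
n=13: the only move is to 12(W), a W ⇒ L
n=14: can move to 7, which is L ⇒ W
n=15: the only move is to 14(W), a W ⇒ L
n=16: can move to 15, which is L ⇒ W
n=17: the only move is to 16(W), a W ⇒ L
n=18: can move to 9, which is L ⇒ W
n=19: the only move is to 18(W), a W ⇒ L
n=20: can move to 19, which is L ⇒ W
n=21: the only move is to 20(W), a W ⇒ L
n=22: can move to 11, which is L ⇒ W
n=23: the only move is to 22(W), a W ⇒ L
Reading off the rows marked L gives the requested list; there are 12 such values of n.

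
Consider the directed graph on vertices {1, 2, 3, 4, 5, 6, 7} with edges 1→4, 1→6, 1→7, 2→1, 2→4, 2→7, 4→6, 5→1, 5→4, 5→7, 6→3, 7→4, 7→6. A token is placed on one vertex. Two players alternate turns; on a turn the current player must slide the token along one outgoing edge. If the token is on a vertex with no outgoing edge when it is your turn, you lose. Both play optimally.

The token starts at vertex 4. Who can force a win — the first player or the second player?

The second player wins.

Use the standard recursion: the mover loses at a terminal position; elsewhere, the mover wins exactly when some move hands the opponent an L position.
Every edge goes from a vertex to one that appears earlier in the order 3, 6, 4, 7, 1, 5, 2, so processing vertices in that order labels each vertex after all of its successors.
3: no outgoing edge → L
6: can move to 3, which is L ⇒ W
4: the only move is to 6(W), a W ⇒ L
7: can move to 4, which is L ⇒ W
1: can move to 4, which is L ⇒ W
5: can move to 4, which is L ⇒ W
2: can move to 4, which is L ⇒ W
The starting position 4 is L: whatever the player to move does, the opponent receives a W position.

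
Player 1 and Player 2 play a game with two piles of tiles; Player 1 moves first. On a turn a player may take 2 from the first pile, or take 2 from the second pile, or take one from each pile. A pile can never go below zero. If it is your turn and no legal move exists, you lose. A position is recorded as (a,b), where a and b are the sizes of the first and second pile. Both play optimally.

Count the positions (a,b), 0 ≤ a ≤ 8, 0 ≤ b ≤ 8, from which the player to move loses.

41

Label each position W (a win for the player to move) or L (a loss). A position with no legal move is L; any other position is W exactly when some move reaches an L, and L when every move reaches a W.
Every move lowers a or b (never raises either), so fill the grid row by row in increasing a, and left to right within a row: each cell's successors are then already labelled.
      b=0  b=1  b=2  b=3  b=4  b=5  b=6  b=7  b=8
a=0:    L    L    W    W    L    L    W    W    L
a=1:    L    W    W    L    L    W    W    L    L
a=2:    W    W    L    L    W    W    L    L    W
a=3:    W    L    L    W    W    L    L    W    W
a=4:    L    L    W    W    L    L    W    W    L
a=5:    L    W    W    L    L    W    W    L    L
a=6:    W    W    L    L    W    W    L    L    W
a=7:    W    L    L    W    W    L    L    W    W
a=8:    L    L    W    W    L    L    W    W    L
Cells with no legal move (terminal, hence L): (0,0), (0,1), (1,0).
The remaining L cells, each justified by listing all of its moves:
(0,4): the only move is to (0,2)(W), a W ⇒ L
(0,5): the only move is to (0,3)(W), a W ⇒ L
(0,8): the only move is to (0,6)(W), a W ⇒ L
(1,3): moves to (1,1)(W), (0,2)(W); every one is W ⇒ L
(1,4): moves to (1,2)(W), (0,3)(W); every one is W ⇒ L
(1,7): moves to (1,5)(W), (0,6)(W); every one is W ⇒ L
(1,8): moves to (1,6)(W), (0,7)(W); every one is W ⇒ L
(2,2): moves to (0,2)(W), (2,0)(W), (1,1)(W); every one is W ⇒ L
(2,3): moves to (0,3)(W), (2,1)(W), (1,2)(W); every one is W ⇒ L
(2,6): moves to (0,6)(W), (2,4)(W), (1,5)(W); every one is W ⇒ L
(2,7): moves to (0,7)(W), (2,5)(W), (1,6)(W); every one is W ⇒ L
(3,1): moves to (1,1)(W), (2,0)(W); every one is W ⇒ L
(3,2): moves to (1,2)(W), (3,0)(W), (2,1)(W); every one is W ⇒ L
(3,5): moves to (1,5)(W), (3,3)(W), (2,4)(W); every one is W ⇒ L
(3,6): moves to (1,6)(W), (3,4)(W), (2,5)(W); every one is W ⇒ L
(4,0): the only move is to (2,0)(W), a W ⇒ L
(4,1): moves to (2,1)(W), (3,0)(W); every one is W ⇒ L
(4,4): moves to (2,4)(W), (4,2)(W), (3,3)(W); every one is W ⇒ L
(4,5): moves to (2,5)(W), (4,3)(W), (3,4)(W); every one is W ⇒ L
(4,8): moves to (2,8)(W), (4,6)(W), (3,7)(W); every one is W ⇒ L
(5,0): the only move is to (3,0)(W), a W ⇒ L
(5,3): moves to (3,3)(W), (5,1)(W), (4,2)(W); every one is W ⇒ L
(5,4): moves to (3,4)(W), (5,2)(W), (4,3)(W); every one is W ⇒ L
(5,7): moves to (3,7)(W), (5,5)(W), (4,6)(W); every one is W ⇒ L
(5,8): moves to (3,8)(W), (5,6)(W), (4,7)(W); every one is W ⇒ L
(6,2): moves to (4,2)(W), (6,0)(W), (5,1)(W); every one is W ⇒ L
(6,3): moves to (4,3)(W), (6,1)(W), (5,2)(W); every one is W ⇒ L
(6,6): moves to (4,6)(W), (6,4)(W), (5,5)(W); every one is W ⇒ L
(6,7): moves to (4,7)(W), (6,5)(W), (5,6)(W); every one is W ⇒ L
(7,1): moves to (5,1)(W), (6,0)(W); every one is W ⇒ L
(7,2): moves to (5,2)(W), (7,0)(W), (6,1)(W); every one is W ⇒ L
(7,5): moves to (5,5)(W), (7,3)(W), (6,4)(W); every one is W ⇒ L
(7,6): moves to (5,6)(W), (7,4)(W), (6,5)(W); every one is W ⇒ L
(8,0): the only move is to (6,0)(W), a W ⇒ L
(8,1): moves to (6,1)(W), (7,0)(W); every one is W ⇒ L
(8,4): moves to (6,4)(W), (8,2)(W), (7,3)(W); every one is W ⇒ L
(8,5): moves to (6,5)(W), (8,3)(W), (7,4)(W); every one is W ⇒ L
(8,8): moves to (6,8)(W), (8,6)(W), (7,7)(W); every one is W ⇒ L
Every other cell has at least one move into one of the L cells above, so it is W.
L cells per row: a=0: 5, a=1: 5, a=2: 4, a=3: 4, a=4: 5, a=5: 5, a=6: 4, a=7: 4, a=8: 5; total 41.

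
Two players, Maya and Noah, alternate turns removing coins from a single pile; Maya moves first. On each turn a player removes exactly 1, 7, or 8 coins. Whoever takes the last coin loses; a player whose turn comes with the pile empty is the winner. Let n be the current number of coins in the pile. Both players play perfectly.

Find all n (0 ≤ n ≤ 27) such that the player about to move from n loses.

1, 3, 5, 7, 16, 18, 20, 22

Compute win/loss labels from the base case upward. A position with no move is W. Any other position is W if it can reach an L in one move, else L.
n=0: no move; the opponent has just taken the last coin and therefore loses → W
n=1: the only move is to 0(W), a W ⇒ L
n=2: can move to 1, which is L ⇒ W
n=3: the only move is to 2(W), a W ⇒ L
n=4: can move to 3, which is L ⇒ W
n=5: the only move is to 4(W), a W ⇒ L
n=6: can move to 5, which is L ⇒ W
n=7: moves to 6(W), 0(W); every one is W ⇒ L
n=8: can move to 7, which is L ⇒ W
n=9: can move to 1, which is L ⇒ W
n=10: can move to 3, which is L ⇒ W
n=11: can move to 3, which is L ⇒ W
n=12: can move to 5, which is L ⇒ W
n=13: can move to 5, which is L ⇒ W
n=14: can move to 7, which is L ⇒ W
n=15: can move to 7, which is L ⇒ W
n=16: moves to 15(W), 9(W), 8(W); every one is W ⇒ L
n=17: can move to 16, which is L ⇒ W
n=18: moves to 17(W), 11(W), 10(W); every one is W ⇒ L
n=19: can move to 18, which is L ⇒ W
n=20: moves to 19(W), 13(W), 12(W); every one is W ⇒ L
n=21: can move to 20, which is L ⇒ W
n=22: moves to 21(W), 15(W), 14(W); every one is W ⇒ L
n=23: can move to 22, which is L ⇒ W
n=24: can move to 16, which is L ⇒ W
n=25: can move to 18, which is L ⇒ W
n=26: can move to 18, which is L ⇒ W
n=27: can move to 20, which is L ⇒ W
The losing starting values of n are exactly the entries labelled L in this table (8 of them).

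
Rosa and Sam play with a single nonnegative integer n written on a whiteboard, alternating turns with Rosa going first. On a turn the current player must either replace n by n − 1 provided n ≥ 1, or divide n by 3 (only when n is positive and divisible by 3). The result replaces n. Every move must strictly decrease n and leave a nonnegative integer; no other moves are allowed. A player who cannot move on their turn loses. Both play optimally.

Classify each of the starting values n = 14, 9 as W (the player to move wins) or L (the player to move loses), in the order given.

Label each position W (a win for the player to move) or L (a loss). A position with no legal move is L; any other position is W exactly when some move reaches an L, and L when every move reaches a W.
n=0: no move → L
n=1: reaches L-position 0 → W
n=2: only reaches 1(W), which is W → L
n=3: reaches L-position 2 → W
n=4: only reaches 3(W), which is W → L
n=5: reaches L-position 4 → W
n=6: reaches L-position 2 → W
n=7: only reaches 6(W), which is W → L
n=8: reaches L-position 7 → W
n=9: only reaches 3(W), 8(W), all W → L
n=10: reaches L-position 9 → W
n=11: only reaches 10(W), which is W → L
n=12: reaches L-position 4 → W
n=13: only reaches 12(W), which is W → L
n=14: reaches L-position 13 → W

14: W, 9: L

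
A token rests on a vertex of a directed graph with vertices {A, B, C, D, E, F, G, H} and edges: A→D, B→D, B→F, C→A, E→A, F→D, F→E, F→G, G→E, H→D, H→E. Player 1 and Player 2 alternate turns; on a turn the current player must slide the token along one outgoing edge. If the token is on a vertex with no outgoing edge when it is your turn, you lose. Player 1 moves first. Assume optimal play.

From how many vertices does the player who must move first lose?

Positions with no move are L. A position that does have a move is losing for the player to move precisely when every available move leads to a winning position for the opponent. Fill in the labels:
Every edge goes from a vertex to one that appears earlier in the order D, A, E, H, G, F, B, C, so processing vertices in that order labels each vertex after all of its successors.
D: no outgoing edge → L
A: W (go to D, an L position)
E: L (sole option A(W) is W)
H: W (go to E, an L position)
G: W (go to E, an L position)
F: W (go to E, an L position)
B: W (go to D, an L position)
C: L (sole option A(W) is W)
The L vertices are C, D, E; that is 3 in all.

3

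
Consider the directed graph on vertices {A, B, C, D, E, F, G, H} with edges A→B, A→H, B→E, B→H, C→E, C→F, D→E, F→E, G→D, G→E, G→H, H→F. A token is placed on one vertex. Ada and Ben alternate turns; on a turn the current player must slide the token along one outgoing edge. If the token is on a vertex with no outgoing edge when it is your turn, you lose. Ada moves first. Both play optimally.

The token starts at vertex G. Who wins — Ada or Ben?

Build the W/L table. Terminal = L. A non-terminal position is W if it has a move to some L; otherwise it is L.
Every edge goes from a vertex to one that appears earlier in the order E, F, H, D, B, A, G, C, so processing vertices in that order labels each vertex after all of its successors.
E: no outgoing edge → L
F: reaches L-position E → W
H: only reaches F(W), which is W → L
D: reaches L-position E → W
B: reaches L-position H → W
A: reaches L-position H → W
G: reaches L-position H → W
C: reaches L-position E → W
From G Ada can move to H, reaching an L position.

Ada wins.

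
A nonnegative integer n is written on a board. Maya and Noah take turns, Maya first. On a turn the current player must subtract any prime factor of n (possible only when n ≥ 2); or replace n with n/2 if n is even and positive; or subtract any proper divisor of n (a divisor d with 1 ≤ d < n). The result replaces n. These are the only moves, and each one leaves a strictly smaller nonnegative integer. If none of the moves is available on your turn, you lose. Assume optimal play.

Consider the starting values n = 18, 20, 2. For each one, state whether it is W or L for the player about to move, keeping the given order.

18: W, 20: L, 2: W

Compute win/loss labels from the base case upward. A position with no move is L. Any other position is W if it can reach an L in one move, else L.
n=0: no move → L
n=1: no move → L
n=2: reaches L-position 0 → W
n=3: reaches L-position 0 → W
n=4: only reaches 2(W), 3(W), all W → L
n=5: reaches L-position 0 → W
n=6: reaches L-position 4 → W
n=7: reaches L-position 0 → W
n=8: reaches L-position 4 → W
n=9: only reaches 6(W), 8(W), all W → L
n=10: reaches L-position 9 → W
n=11: reaches L-position 0 → W
n=12: reaches L-position 9 → W
n=13: reaches L-position 0 → W
n=14: only reaches 7(W), 12(W), 13(W), all W → L
n=15: reaches L-position 14 → W
n=16: reaches L-position 14 → W
n=17: reaches L-position 0 → W
n=18: reaches L-position 9 → W
n=19: reaches L-position 0 → W
n=20: only reaches 10(W), 15(W), 16(W), 18(W), 19(W), all W → L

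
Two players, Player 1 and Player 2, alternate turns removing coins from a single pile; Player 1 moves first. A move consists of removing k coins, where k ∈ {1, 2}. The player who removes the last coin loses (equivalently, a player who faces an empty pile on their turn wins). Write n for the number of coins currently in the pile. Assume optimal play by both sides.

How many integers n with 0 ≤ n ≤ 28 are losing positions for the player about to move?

Build the W/L table. Terminal = W. A non-terminal position is W if it has a move to some L; otherwise it is L.
n=0: no move; the opponent has just taken the last coin and therefore loses → W
n=1: →0(W) only, which is W, so L
n=2: →1(L), so W
n=3: →1(L), so W
n=4: →3(W), 2(W) — all W, so L
n=5: →4(L), so W
n=6: →4(L), so W
n=7: →6(W), 5(W) — all W, so L
n=8: →7(L), so W
n=9: →7(L), so W
n=10: →9(W), 8(W) — all W, so L
n=11: →10(L), so W
n=12: →10(L), so W
n=13: →12(W), 11(W) — all W, so L
n=14: →13(L), so W
n=15: →13(L), so W
n=16: →15(W), 14(W) — all W, so L
n=17: →16(L), so W
n=18: →16(L), so W
n=19: →18(W), 17(W) — all W, so L
n=20: →19(L), so W
n=21: →19(L), so W
n=22: →21(W), 20(W) — all W, so L
n=23: →22(L), so W
n=24: →22(L), so W
n=25: →24(W), 23(W) — all W, so L
n=26: →25(L), so W
n=27: →25(L), so W
n=28: →27(W), 26(W) — all W, so L
L entries with 0 ≤ n ≤ 28: n = 1, 4, 7, 10, 13, 16, 19, 22, 25, 28; that makes 10.

10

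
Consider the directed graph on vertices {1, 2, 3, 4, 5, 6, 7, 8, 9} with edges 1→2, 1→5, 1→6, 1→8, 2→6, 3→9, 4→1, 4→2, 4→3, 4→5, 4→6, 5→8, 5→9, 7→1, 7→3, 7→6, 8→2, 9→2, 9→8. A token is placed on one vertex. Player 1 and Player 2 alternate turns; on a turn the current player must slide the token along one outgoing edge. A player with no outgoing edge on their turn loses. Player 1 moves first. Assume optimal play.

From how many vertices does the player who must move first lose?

Work bottom-up. With no move the player to move loses. Otherwise the position is W if at least one move leads to an L position for the opponent, and L if every move leads to a W.
Every edge goes from a vertex to one that appears earlier in the order 6, 2, 8, 9, 3, 5, 1, 7, 4, so processing vertices in that order labels each vertex after all of its successors.
6: no outgoing edge → L
2: can move to 6, which is L ⇒ W
8: the only move is to 2(W), a W ⇒ L
9: can move to 8, which is L ⇒ W
3: the only move is to 9(W), a W ⇒ L
5: can move to 8, which is L ⇒ W
1: can move to 8, which is L ⇒ W
7: can move to 3, which is L ⇒ W
4: can move to 3, which is L ⇒ W
The L vertices are 3, 6, 8; that is 3 in all.

3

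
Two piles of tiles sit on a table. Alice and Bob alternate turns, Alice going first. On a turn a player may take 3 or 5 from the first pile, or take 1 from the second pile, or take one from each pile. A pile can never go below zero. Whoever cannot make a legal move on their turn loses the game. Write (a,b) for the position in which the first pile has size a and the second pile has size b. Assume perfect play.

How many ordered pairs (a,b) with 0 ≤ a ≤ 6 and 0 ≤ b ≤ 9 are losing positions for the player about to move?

Classify positions by backward induction: terminal positions (no move available) are L. From any other position, the mover wins iff some move reaches an L.
Every move lowers a or b (never raises either), so fill the grid row by row in increasing a, and left to right within a row: each cell's successors are then already labelled.
      b=0  b=1  b=2  b=3  b=4  b=5  b=6  b=7  b=8  b=9
a=0:    L    W    L    W    L    W    L    W    L    W
a=1:    L    W    L    W    L    W    L    W    L    W
a=2:    L    W    L    W    L    W    L    W    L    W
a=3:    W    W    W    W    W    W    W    W    W    W
a=4:    W    L    W    L    W    L    W    L    W    L
a=5:    W    L    W    L    W    L    W    L    W    L
a=6:    W    L    W    L    W    L    W    L    W    L
Cells with no legal move (terminal, hence L): (0,0), (1,0), (2,0).
The remaining L cells, each justified by listing all of its moves:
(0,2): only reaches (0,1)(W), which is W → L
(0,4): only reaches (0,3)(W), which is W → L
(0,6): only reaches (0,5)(W), which is W → L
(0,8): only reaches (0,7)(W), which is W → L
(1,2): only reaches (1,1)(W), (0,1)(W), all W → L
(1,4): only reaches (1,3)(W), (0,3)(W), all W → L
(1,6): only reaches (1,5)(W), (0,5)(W), all W → L
(1,8): only reaches (1,7)(W), (0,7)(W), all W → L
(2,2): only reaches (2,1)(W), (1,1)(W), all W → L
(2,4): only reaches (2,3)(W), (1,3)(W), all W → L
(2,6): only reaches (2,5)(W), (1,5)(W), all W → L
(2,8): only reaches (2,7)(W), (1,7)(W), all W → L
(4,1): only reaches (1,1)(W), (4,0)(W), (3,0)(W), all W → L
(4,3): only reaches (1,3)(W), (4,2)(W), (3,2)(W), all W → L
(4,5): only reaches (1,5)(W), (4,4)(W), (3,4)(W), all W → L
(4,7): only reaches (1,7)(W), (4,6)(W), (3,6)(W), all W → L
(4,9): only reaches (1,9)(W), (4,8)(W), (3,8)(W), all W → L
(5,1): only reaches (2,1)(W), (0,1)(W), (5,0)(W), (4,0)(W), all W → L
(5,3): only reaches (2,3)(W), (0,3)(W), (5,2)(W), (4,2)(W), all W → L
(5,5): only reaches (2,5)(W), (0,5)(W), (5,4)(W), (4,4)(W), all W → L
(5,7): only reaches (2,7)(W), (0,7)(W), (5,6)(W), (4,6)(W), all W → L
(5,9): only reaches (2,9)(W), (0,9)(W), (5,8)(W), (4,8)(W), all W → L
(6,1): only reaches (3,1)(W), (1,1)(W), (6,0)(W), (5,0)(W), all W → L
(6,3): only reaches (3,3)(W), (1,3)(W), (6,2)(W), (5,2)(W), all W → L
(6,5): only reaches (3,5)(W), (1,5)(W), (6,4)(W), (5,4)(W), all W → L
(6,7): only reaches (3,7)(W), (1,7)(W), (6,6)(W), (5,6)(W), all W → L
(6,9): only reaches (3,9)(W), (1,9)(W), (6,8)(W), (5,8)(W), all W → L
Every other cell has at least one move into one of the L cells above, so it is W.
L cells per row: a=0: 5, a=1: 5, a=2: 5, a=3: 0, a=4: 5, a=5: 5, a=6: 5; total 30.

30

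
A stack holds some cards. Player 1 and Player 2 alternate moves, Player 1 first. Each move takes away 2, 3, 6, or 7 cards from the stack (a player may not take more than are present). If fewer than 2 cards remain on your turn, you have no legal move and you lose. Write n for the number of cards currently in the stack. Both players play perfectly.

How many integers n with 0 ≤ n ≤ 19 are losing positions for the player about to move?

8

Positions with no move are L. A position that does have a move is losing for the player to move precisely when every available move leads to a winning position for the opponent. Fill in the labels:
n=0: no move → L
n=1: no move → L
n=2: W (go to 0, an L position)
n=3: W (go to 1, an L position)
n=4: W (go to 1, an L position)
n=5: L (options 3(W), 2(W) are all W)
n=6: W (go to 0, an L position)
n=7: W (go to 5, an L position)
n=8: W (go to 5, an L position)
n=9: L (options 7(W), 6(W), 3(W), 2(W) are all W)
n=10: L (options 8(W), 7(W), 4(W), 3(W) are all W)
n=11: W (go to 9, an L position)
n=12: W (go to 10, an L position)
n=13: W (go to 10, an L position)
n=14: L (options 12(W), 11(W), 8(W), 7(W) are all W)
n=15: W (go to 9, an L position)
n=16: W (go to 14, an L position)
n=17: W (go to 14, an L position)
n=18: L (options 16(W), 15(W), 12(W), 11(W) are all W)
n=19: L (options 17(W), 16(W), 13(W), 12(W) are all W)
L entries with 0 ≤ n ≤ 19: n = 0, 1, 5, 9, 10, 14, 18, 19; that makes 8.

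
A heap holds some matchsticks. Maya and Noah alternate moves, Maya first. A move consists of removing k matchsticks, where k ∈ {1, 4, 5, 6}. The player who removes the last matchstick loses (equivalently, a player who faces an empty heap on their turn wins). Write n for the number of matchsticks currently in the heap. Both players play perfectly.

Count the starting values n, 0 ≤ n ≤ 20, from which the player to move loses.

Compute win/loss labels from the base case upward. A position with no move is W. Any other position is W if it can reach an L in one move, else L.
n=0: no move; the opponent has just taken the last matchstick and therefore loses → W
n=1: →0(W) only, which is W, so L
n=2: →1(L), so W
n=3: →2(W) only, which is W, so L
n=4: →3(L), so W
n=5: →1(L), so W
n=6: →1(L), so W
n=7: →3(L), so W
n=8: →3(L), so W
n=9: →3(L), so W
n=10: →9(W), 6(W), 5(W), 4(W) — all W, so L
n=11: →10(L), so W
n=12: →11(W), 8(W), 7(W), 6(W) — all W, so L
n=13: →12(L), so W
n=14: →10(L), so W
n=15: →10(L), so W
n=16: →12(L), so W
n=17: →12(L), so W
n=18: →12(L), so W
n=19: →18(W), 15(W), 14(W), 13(W) — all W, so L
n=20: →19(L), so W
L entries with 0 ≤ n ≤ 20: n = 1, 3, 10, 12, 19; that makes 5.

5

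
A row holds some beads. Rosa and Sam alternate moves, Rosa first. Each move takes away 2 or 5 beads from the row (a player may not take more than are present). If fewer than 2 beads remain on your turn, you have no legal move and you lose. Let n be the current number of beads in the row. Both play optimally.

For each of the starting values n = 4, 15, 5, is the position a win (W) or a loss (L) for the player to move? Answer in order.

4: L, 15: L, 5: W

Positions with no move are L. A position that does have a move is losing for the player to move precisely when every available move leads to a winning position for the opponent. Fill in the labels:
n=0: no move → L
n=1: no move → L
n=2: can move to 0, which is L ⇒ W
n=3: can move to 1, which is L ⇒ W
n=4: the only move is to 2(W), a W ⇒ L
n=5: can move to 0, which is L ⇒ W
n=6: can move to 4, which is L ⇒ W
n=7: moves to 5(W), 2(W); every one is W ⇒ L
n=8: moves to 6(W), 3(W); every one is W ⇒ L
n=9: can move to 7, which is L ⇒ W
n=10: can move to 8, which is L ⇒ W
n=11: moves to 9(W), 6(W); every one is W ⇒ L
n=12: can move to 7, which is L ⇒ W
n=13: can move to 11, which is L ⇒ W
n=14: moves to 12(W), 9(W); every one is W ⇒ L
n=15: moves to 13(W), 10(W); every one is W ⇒ L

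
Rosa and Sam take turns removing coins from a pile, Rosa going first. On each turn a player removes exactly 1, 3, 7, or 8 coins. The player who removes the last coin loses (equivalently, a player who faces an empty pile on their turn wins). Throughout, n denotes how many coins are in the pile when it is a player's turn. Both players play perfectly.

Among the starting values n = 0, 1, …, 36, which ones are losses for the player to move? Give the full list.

1, 3, 5, 7, 16, 18, 20, 22, 31, 33, 35

Build the W/L table. Terminal = W. A non-terminal position is W if it has a move to some L; otherwise it is L.
n=0: no move; the opponent has just taken the last coin and therefore loses → W
n=1: L (sole option 0(W) is W)
n=2: W (go to 1, an L position)
n=3: L (options 2(W), 0(W) are all W)
n=4: W (go to 3, an L position)
n=5: L (options 4(W), 2(W) are all W)
n=6: W (go to 5, an L position)
n=7: L (options 6(W), 4(W), 0(W) are all W)
n=8: W (go to 7, an L position)
n=9: W (go to 1, an L position)
n=10: W (go to 7, an L position)
n=11: W (go to 3, an L position)
n=12: W (go to 5, an L position)
n=13: W (go to 5, an L position)
n=14: W (go to 7, an L position)
n=15: W (go to 7, an L position)
n=16: L (options 15(W), 13(W), 9(W), 8(W) are all W)
n=17: W (go to 16, an L position)
n=18: L (options 17(W), 15(W), 11(W), 10(W) are all W)
n=19: W (go to 18, an L position)
n=20: L (options 19(W), 17(W), 13(W), 12(W) are all W)
n=21: W (go to 20, an L position)
n=22: L (options 21(W), 19(W), 15(W), 14(W) are all W)
n=23: W (go to 22, an L position)
n=24: W (go to 16, an L position)
n=25: W (go to 22, an L position)
n=26: W (go to 18, an L position)
n=27: W (go to 20, an L position)
n=28: W (go to 20, an L position)
n=29: W (go to 22, an L position)
n=30: W (go to 22, an L position)
n=31: L (options 30(W), 28(W), 24(W), 23(W) are all W)
n=32: W (go to 31, an L position)
n=33: L (options 32(W), 30(W), 26(W), 25(W) are all W)
n=34: W (go to 33, an L position)
n=35: L (options 34(W), 32(W), 28(W), 27(W) are all W)
n=36: W (go to 35, an L position)
The losing starting values of n are exactly the entries labelled L in this table (11 of them).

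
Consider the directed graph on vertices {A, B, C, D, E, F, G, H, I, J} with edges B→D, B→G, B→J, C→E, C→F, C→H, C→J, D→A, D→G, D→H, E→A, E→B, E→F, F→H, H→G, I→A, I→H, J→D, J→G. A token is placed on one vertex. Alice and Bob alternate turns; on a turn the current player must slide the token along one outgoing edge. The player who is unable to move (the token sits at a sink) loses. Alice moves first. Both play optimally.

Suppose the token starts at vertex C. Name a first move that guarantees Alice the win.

Move to F.

Classify positions by backward induction: terminal positions (no move available) are L. From any other position, the mover wins iff some move reaches an L.
Every edge goes from a vertex to one that appears earlier in the order A, G, H, D, J, I, F, B, E, C, so processing vertices in that order labels each vertex after all of its successors.
A: no outgoing edge → L
G: no outgoing edge → L
H: reaches L-position G → W
D: reaches L-position G → W
J: reaches L-position G → W
I: reaches L-position A → W
F: only reaches H(W), which is W → L
B: reaches L-position G → W
E: reaches L-position F → W
C: reaches L-position F → W
From C, the L positions reachable in one move are: F.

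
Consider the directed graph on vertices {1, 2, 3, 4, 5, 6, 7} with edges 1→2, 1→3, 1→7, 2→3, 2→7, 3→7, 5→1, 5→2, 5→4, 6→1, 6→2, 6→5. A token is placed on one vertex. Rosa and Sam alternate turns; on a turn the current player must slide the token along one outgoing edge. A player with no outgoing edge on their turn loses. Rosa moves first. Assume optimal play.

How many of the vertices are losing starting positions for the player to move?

3

Classify positions by backward induction: terminal positions (no move available) are L. From any other position, the mover wins iff some move reaches an L.
Every edge goes from a vertex to one that appears earlier in the order 4, 7, 3, 2, 1, 5, 6, so processing vertices in that order labels each vertex after all of its successors.
4: no outgoing edge → L
7: no outgoing edge → L
3: W (go to 7, an L position)
2: W (go to 7, an L position)
1: W (go to 7, an L position)
5: W (go to 4, an L position)
6: L (options 5(W), 1(W), 2(W) are all W)
The L vertices are 4, 6, 7; that is 3 in all.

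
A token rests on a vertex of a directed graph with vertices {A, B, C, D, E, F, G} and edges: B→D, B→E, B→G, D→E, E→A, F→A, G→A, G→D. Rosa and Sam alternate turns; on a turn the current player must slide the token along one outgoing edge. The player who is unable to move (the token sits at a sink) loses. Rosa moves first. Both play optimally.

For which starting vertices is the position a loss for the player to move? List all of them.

Positions with no move are L. A position that does have a move is losing for the player to move precisely when every available move leads to a winning position for the opponent. Fill in the labels:
Every edge goes from a vertex to one that appears earlier in the order C, A, E, D, G, F, B, so processing vertices in that order labels each vertex after all of its successors.
C: no outgoing edge → L
A: no outgoing edge → L
E: can move to A, which is L ⇒ W
D: the only move is to E(W), a W ⇒ L
G: can move to D, which is L ⇒ W
F: can move to A, which is L ⇒ W
B: can move to D, which is L ⇒ W
Reading off the rows marked L gives the requested list; there are 3 such vertices.

A, C, D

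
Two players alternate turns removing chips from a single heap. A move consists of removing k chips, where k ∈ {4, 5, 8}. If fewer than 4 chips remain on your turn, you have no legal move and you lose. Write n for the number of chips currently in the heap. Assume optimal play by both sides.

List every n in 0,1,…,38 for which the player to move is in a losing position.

Work bottom-up. With no move the player to move loses. Otherwise the position is W if at least one move leads to an L position for the opponent, and L if every move leads to a W.
n=0: no move → L
n=1: no move → L
n=2: no move → L
n=3: no move → L
n=4: reaches L-position 0 → W
n=5: reaches L-position 1 → W
n=6: reaches L-position 2 → W
n=7: reaches L-position 3 → W
n=8: reaches L-position 3 → W
n=9: reaches L-position 1 → W
n=10: reaches L-position 2 → W
n=11: reaches L-position 3 → W
n=12: only reaches 8(W), 7(W), 4(W), all W → L
n=13: only reaches 9(W), 8(W), 5(W), all W → L
n=14: only reaches 10(W), 9(W), 6(W), all W → L
n=15: only reaches 11(W), 10(W), 7(W), all W → L
n=16: reaches L-position 12 → W
n=17: reaches L-position 13 → W
n=18: reaches L-position 14 → W
n=19: reaches L-position 15 → W
n=20: reaches L-position 15 → W
n=21: reaches L-position 13 → W
n=22: reaches L-position 14 → W
n=23: reaches L-position 15 → W
n=24: only reaches 20(W), 19(W), 16(W), all W → L
n=25: only reaches 21(W), 20(W), 17(W), all W → L
n=26: only reaches 22(W), 21(W), 18(W), all W → L
n=27: only reaches 23(W), 22(W), 19(W), all W → L
n=28: reaches L-position 24 → W
n=29: reaches L-position 25 → W
n=30: reaches L-position 26 → W
n=31: reaches L-position 27 → W
n=32: reaches L-position 27 → W
n=33: reaches L-position 25 → W
n=34: reaches L-position 26 → W
n=35: reaches L-position 27 → W
n=36: only reaches 32(W), 31(W), 28(W), all W → L
n=37: only reaches 33(W), 32(W), 29(W), all W → L
n=38: only reaches 34(W), 33(W), 30(W), all W → L
The losing starting values of n are exactly the entries labelled L in this table (15 of them).

0, 1, 2, 3, 12, 13, 14, 15, 24, 25, 26, 27, 36, 37, 38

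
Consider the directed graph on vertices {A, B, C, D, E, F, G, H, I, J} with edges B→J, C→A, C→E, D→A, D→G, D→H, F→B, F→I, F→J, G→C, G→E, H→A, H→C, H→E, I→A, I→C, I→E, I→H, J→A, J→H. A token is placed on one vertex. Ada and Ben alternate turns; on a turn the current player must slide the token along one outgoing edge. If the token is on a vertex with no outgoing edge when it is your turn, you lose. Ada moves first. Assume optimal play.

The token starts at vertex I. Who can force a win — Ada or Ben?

Ada wins.

Classify positions by backward induction: terminal positions (no move available) are L. From any other position, the mover wins iff some move reaches an L.
Every edge goes from a vertex to one that appears earlier in the order E, A, C, G, H, D, I, J, B, F, so processing vertices in that order labels each vertex after all of its successors.
E: no outgoing edge → L
A: no outgoing edge → L
C: W (go to A, an L position)
G: W (go to E, an L position)
H: W (go to A, an L position)
D: W (go to A, an L position)
I: W (go to A, an L position)
J: W (go to A, an L position)
B: L (sole option J(W) is W)
F: W (go to B, an L position)
The starting position I is W: Ada should move to A, handing over an L position.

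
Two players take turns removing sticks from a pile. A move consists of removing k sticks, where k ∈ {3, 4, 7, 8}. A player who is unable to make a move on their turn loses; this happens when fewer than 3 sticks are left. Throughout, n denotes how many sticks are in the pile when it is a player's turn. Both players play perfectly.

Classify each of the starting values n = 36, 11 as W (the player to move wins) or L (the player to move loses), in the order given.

Compute win/loss labels from the base case upward. A position with no move is L. Any other position is W if it can reach an L in one move, else L.
n=0: no move → L
n=1: no move → L
n=2: no move → L
n=3: reaches L-position 0 → W
n=4: reaches L-position 1 → W
n=5: reaches L-position 2 → W
n=6: reaches L-position 2 → W
n=7: reaches L-position 0 → W
n=8: reaches L-position 1 → W
n=9: reaches L-position 2 → W
n=10: reaches L-position 2 → W
n=11: only reaches 8(W), 7(W), 4(W), 3(W), all W → L
n=12: only reaches 9(W), 8(W), 5(W), 4(W), all W → L
n=13: only reaches 10(W), 9(W), 6(W), 5(W), all W → L
n=14: reaches L-position 11 → W
n=15: reaches L-position 12 → W
n=16: reaches L-position 13 → W
n=17: reaches L-position 13 → W
n=18: reaches L-position 11 → W
n=19: reaches L-position 12 → W
n=20: reaches L-position 13 → W
n=21: reaches L-position 13 → W
n=22: only reaches 19(W), 18(W), 15(W), 14(W), all W → L
n=23: only reaches 20(W), 19(W), 16(W), 15(W), all W → L
n=24: only reaches 21(W), 20(W), 17(W), 16(W), all W → L
n=25: reaches L-position 22 → W
n=26: reaches L-position 23 → W
n=27: reaches L-position 24 → W
n=28: reaches L-position 24 → W
n=29: reaches L-position 22 → W
n=30: reaches L-position 23 → W
n=31: reaches L-position 24 → W
n=32: reaches L-position 24 → W
n=33: only reaches 30(W), 29(W), 26(W), 25(W), all W → L
n=34: only reaches 31(W), 30(W), 27(W), 26(W), all W → L
n=35: only reaches 32(W), 31(W), 28(W), 27(W), all W → L
n=36: reaches L-position 33 → W

36: W, 11: L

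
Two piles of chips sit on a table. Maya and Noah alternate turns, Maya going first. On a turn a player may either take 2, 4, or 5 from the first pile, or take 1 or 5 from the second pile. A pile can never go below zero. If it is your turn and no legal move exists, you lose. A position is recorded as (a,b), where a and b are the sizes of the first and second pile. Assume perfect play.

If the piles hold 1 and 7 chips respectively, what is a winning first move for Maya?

Move to (1,6).

Use the standard recursion: the mover loses at a terminal position; elsewhere, the mover wins exactly when some move hands the opponent an L position.
No move ever increases a pile, so every position that can arise here has a ≤ 1 and b ≤ 7; it is enough to label the cells with 0 ≤ a ≤ 1 and 0 ≤ b ≤ 7.
Every move lowers a or b (never raises either), so fill the grid row by row in increasing a, and left to right within a row: each cell's successors are then already labelled.
      b=0  b=1  b=2  b=3  b=4  b=5  b=6  b=7
a=0:    L    W    L    W    L    W    L    W
a=1:    L    W    L    W    L    W    L    W
Cells with no legal move (terminal, hence L): (0,0), (1,0).
The remaining L cells, each justified by listing all of its moves:
(0,2): →(0,1)(W) only, which is W, so L
(0,4): →(0,3)(W) only, which is W, so L
(0,6): →(0,5)(W), (0,1)(W) — all W, so L
(1,2): →(1,1)(W) only, which is W, so L
(1,4): →(1,3)(W) only, which is W, so L
(1,6): →(1,5)(W), (1,1)(W) — all W, so L
Every other cell has at least one move into one of the L cells above, so it is W.
From (1,7), the L positions reachable in one move are: (1,6), (1,2). Any move reaching one of these is winning.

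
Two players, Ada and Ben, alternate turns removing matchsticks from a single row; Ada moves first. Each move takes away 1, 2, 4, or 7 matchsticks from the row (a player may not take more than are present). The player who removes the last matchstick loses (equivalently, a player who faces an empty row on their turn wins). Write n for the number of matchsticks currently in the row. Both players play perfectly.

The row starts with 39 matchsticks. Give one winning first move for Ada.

Remove 2, leaving 37.

Compute win/loss labels from the base case upward. A position with no move is W. Any other position is W if it can reach an L in one move, else L.
n=0: no move; the opponent has just taken the last matchstick and therefore loses → W
n=1: L (sole option 0(W) is W)
n=2: W (go to 1, an L position)
n=3: W (go to 1, an L position)
n=4: L (options 3(W), 2(W), 0(W) are all W)
n=5: W (go to 4, an L position)
n=6: W (go to 4, an L position)
n=7: L (options 6(W), 5(W), 3(W), 0(W) are all W)
n=8: W (go to 7, an L position)
n=9: W (go to 7, an L position)
n=10: L (options 9(W), 8(W), 6(W), 3(W) are all W)
n=11: W (go to 10, an L position)
n=12: W (go to 10, an L position)
n=13: L (options 12(W), 11(W), 9(W), 6(W) are all W)
n=14: W (go to 13, an L position)
n=15: W (go to 13, an L position)
n=16: L (options 15(W), 14(W), 12(W), 9(W) are all W)
n=17: W (go to 16, an L position)
n=18: W (go to 16, an L position)
n=19: L (options 18(W), 17(W), 15(W), 12(W) are all W)
n=20: W (go to 19, an L position)
n=21: W (go to 19, an L position)
n=22: L (options 21(W), 20(W), 18(W), 15(W) are all W)
n=23: W (go to 22, an L position)
n=24: W (go to 22, an L position)
n=25: L (options 24(W), 23(W), 21(W), 18(W) are all W)
n=26: W (go to 25, an L position)
n=27: W (go to 25, an L position)
n=28: L (options 27(W), 26(W), 24(W), 21(W) are all W)
n=29: W (go to 28, an L position)
n=30: W (go to 28, an L position)
n=31: L (options 30(W), 29(W), 27(W), 24(W) are all W)
n=32: W (go to 31, an L position)
n=33: W (go to 31, an L position)
n=34: L (options 33(W), 32(W), 30(W), 27(W) are all W)
n=35: W (go to 34, an L position)
n=36: W (go to 34, an L position)
n=37: L (options 36(W), 35(W), 33(W), 30(W) are all W)
n=38: W (go to 37, an L position)
n=39: W (go to 37, an L position)
From 39, the L positions reachable in one move are: 37.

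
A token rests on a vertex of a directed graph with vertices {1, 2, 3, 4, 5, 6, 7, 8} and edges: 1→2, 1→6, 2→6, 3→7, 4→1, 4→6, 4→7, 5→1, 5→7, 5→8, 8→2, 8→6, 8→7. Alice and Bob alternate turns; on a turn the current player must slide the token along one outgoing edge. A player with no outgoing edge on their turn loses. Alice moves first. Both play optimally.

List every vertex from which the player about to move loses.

Build the W/L table. Terminal = L. A non-terminal position is W if it has a move to some L; otherwise it is L.
Every edge goes from a vertex to one that appears earlier in the order 6, 7, 2, 8, 1, 4, 5, 3, so processing vertices in that order labels each vertex after all of its successors.
6: no outgoing edge → L
7: no outgoing edge → L
2: W (go to 6, an L position)
8: W (go to 7, an L position)
1: W (go to 6, an L position)
4: W (go to 7, an L position)
5: W (go to 7, an L position)
3: W (go to 7, an L position)
The losing starting vertices are exactly the entries labelled L in this table (2 of them).

6, 7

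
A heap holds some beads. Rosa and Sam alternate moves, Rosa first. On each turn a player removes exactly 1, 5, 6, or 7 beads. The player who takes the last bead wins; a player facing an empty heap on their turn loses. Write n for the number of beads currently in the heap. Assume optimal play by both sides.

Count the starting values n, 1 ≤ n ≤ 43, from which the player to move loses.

Build the W/L table. Terminal = L. A non-terminal position is W if it has a move to some L; otherwise it is L.
n=0: no move → L
n=1: can move to 0, which is L ⇒ W
n=2: the only move is to 1(W), a W ⇒ L
n=3: can move to 2, which is L ⇒ W
n=4: the only move is to 3(W), a W ⇒ L
n=5: can move to 4, which is L ⇒ W
n=6: can move to 0, which is L ⇒ W
n=7: can move to 2, which is L ⇒ W
n=8: can move to 2, which is L ⇒ W
n=9: can move to 4, which is L ⇒ W
n=10: can move to 4, which is L ⇒ W
n=11: can move to 4, which is L ⇒ W
n=12: moves to 11(W), 7(W), 6(W), 5(W); every one is W ⇒ L
n=13: can move to 12, which is L ⇒ W
n=14: moves to 13(W), 9(W), 8(W), 7(W); every one is W ⇒ L
n=15: can move to 14, which is L ⇒ W
n=16: moves to 15(W), 11(W), 10(W), 9(W); every one is W ⇒ L
n=17: can move to 16, which is L ⇒ W
n=18: can move to 12, which is L ⇒ W
n=19: can move to 14, which is L ⇒ W
n=20: can move to 14, which is L ⇒ W
n=21: can move to 16, which is L ⇒ W
n=22: can move to 16, which is L ⇒ W
n=23: can move to 16, which is L ⇒ W
n=24: moves to 23(W), 19(W), 18(W), 17(W); every one is W ⇒ L
n=25: can move to 24, which is L ⇒ W
n=26: moves to 25(W), 21(W), 20(W), 19(W); every one is W ⇒ L
n=27: can move to 26, which is L ⇒ W
n=28: moves to 27(W), 23(W), 22(W), 21(W); every one is W ⇒ L
n=29: can move to 28, which is L ⇒ W
n=30: can move to 24, which is L ⇒ W
n=31: can move to 26, which is L ⇒ W
n=32: can move to 26, which is L ⇒ W
n=33: can move to 28, which is L ⇒ W
n=34: can move to 28, which is L ⇒ W
n=35: can move to 28, which is L ⇒ W
n=36: moves to 35(W), 31(W), 30(W), 29(W); every one is W ⇒ L
n=37: can move to 36, which is L ⇒ W
n=38: moves to 37(W), 33(W), 32(W), 31(W); every one is W ⇒ L
n=39: can move to 38, which is L ⇒ W
n=40: moves to 39(W), 35(W), 34(W), 33(W); every one is W ⇒ L
n=41: can move to 40, which is L ⇒ W
n=42: can move to 36, which is L ⇒ W
n=43: can move to 38, which is L ⇒ W
L entries with 1 ≤ n ≤ 43 (n=0 is outside the asked range and is not counted): n = 2, 4, 12, 14, 16, 24, 26, 28, 36, 38, 40; that makes 11.

11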